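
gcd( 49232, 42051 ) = 1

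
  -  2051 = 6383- 8434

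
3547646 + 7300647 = 10848293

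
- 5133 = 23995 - 29128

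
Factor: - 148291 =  - 11^1*13^1 *17^1 * 61^1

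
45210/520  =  86  +  49/52= 86.94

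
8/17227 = 8/17227 = 0.00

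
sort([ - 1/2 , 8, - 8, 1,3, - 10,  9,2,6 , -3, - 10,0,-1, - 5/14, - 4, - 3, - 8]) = [ - 10, - 10, - 8, -8,  -  4, - 3, -3, - 1, - 1/2, - 5/14,0,1,2,3, 6,8,9 ]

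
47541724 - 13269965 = 34271759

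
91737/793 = 91737/793 =115.68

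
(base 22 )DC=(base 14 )174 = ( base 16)12A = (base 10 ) 298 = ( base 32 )9a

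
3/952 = 3/952  =  0.00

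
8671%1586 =741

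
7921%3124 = 1673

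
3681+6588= 10269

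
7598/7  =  1085 + 3/7 = 1085.43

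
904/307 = 2 + 290/307 = 2.94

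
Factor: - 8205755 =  - 5^1*947^1*1733^1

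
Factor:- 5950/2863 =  -850/409 = - 2^1*5^2*17^1*409^( -1 )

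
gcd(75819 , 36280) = 1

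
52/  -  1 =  - 52/1=- 52.00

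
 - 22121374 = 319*( - 69346)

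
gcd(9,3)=3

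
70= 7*10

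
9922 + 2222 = 12144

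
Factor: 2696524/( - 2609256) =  - 674131/652314 = - 2^ (-1)*3^ (  -  1 )* 13^( - 1 )*8363^(-1)*674131^1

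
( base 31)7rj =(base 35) 66N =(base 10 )7583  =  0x1d9f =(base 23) e7g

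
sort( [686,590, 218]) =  [ 218, 590, 686]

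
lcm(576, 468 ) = 7488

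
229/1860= 229/1860 = 0.12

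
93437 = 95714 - 2277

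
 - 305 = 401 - 706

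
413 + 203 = 616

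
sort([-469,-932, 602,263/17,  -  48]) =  [-932,-469,  -  48,  263/17, 602 ] 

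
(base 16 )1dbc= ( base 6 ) 55124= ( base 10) 7612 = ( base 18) 158g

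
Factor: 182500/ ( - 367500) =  - 3^ (-1 )*7^( - 2 )*73^1 = - 73/147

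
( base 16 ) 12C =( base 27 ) B3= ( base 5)2200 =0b100101100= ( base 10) 300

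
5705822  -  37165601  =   - 31459779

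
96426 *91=8774766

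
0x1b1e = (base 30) 7LC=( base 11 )5241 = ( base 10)6942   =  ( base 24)C16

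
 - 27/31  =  -27/31  =  - 0.87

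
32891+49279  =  82170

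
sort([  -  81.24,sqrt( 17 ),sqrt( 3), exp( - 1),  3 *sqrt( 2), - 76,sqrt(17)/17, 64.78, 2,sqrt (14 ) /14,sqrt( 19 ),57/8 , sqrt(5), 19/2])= [ - 81.24, - 76,sqrt( 17) /17 , sqrt(14 )/14, exp ( - 1 ),sqrt ( 3) , 2, sqrt( 5),sqrt( 17 ),3*sqrt(2) , sqrt( 19),57/8,19/2, 64.78]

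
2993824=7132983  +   - 4139159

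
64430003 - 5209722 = 59220281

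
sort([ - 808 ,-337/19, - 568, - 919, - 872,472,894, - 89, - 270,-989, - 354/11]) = [ - 989,-919, - 872, -808, - 568, - 270, - 89, - 354/11 , - 337/19, 472, 894]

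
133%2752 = 133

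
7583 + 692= 8275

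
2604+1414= 4018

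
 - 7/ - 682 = 7/682 =0.01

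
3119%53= 45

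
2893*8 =23144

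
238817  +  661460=900277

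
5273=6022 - 749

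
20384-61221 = -40837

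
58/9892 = 29/4946 = 0.01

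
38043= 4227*9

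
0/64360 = 0 = 0.00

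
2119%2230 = 2119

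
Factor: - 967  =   - 967^1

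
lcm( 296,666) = 2664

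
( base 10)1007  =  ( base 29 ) 15L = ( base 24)1HN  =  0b1111101111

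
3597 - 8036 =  - 4439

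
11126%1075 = 376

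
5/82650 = 1/16530 = 0.00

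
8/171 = 8/171 = 0.05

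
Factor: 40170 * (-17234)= - 2^2*3^1 * 5^1*7^1 * 13^1 * 103^1 * 1231^1= -692289780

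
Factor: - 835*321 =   -  268035 = -3^1*5^1*107^1*167^1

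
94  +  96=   190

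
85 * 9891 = 840735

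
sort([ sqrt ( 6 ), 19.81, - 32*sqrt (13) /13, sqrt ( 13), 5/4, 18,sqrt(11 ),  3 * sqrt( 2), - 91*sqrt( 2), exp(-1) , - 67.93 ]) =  [  -  91*sqrt(  2), - 67.93 , - 32 * sqrt( 13) /13, exp( - 1 ), 5/4, sqrt(6), sqrt( 11), sqrt( 13 ),3*sqrt(2), 18, 19.81]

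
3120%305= 70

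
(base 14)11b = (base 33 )6n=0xdd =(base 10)221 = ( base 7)434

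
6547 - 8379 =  - 1832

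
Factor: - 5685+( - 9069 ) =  -2^1*3^1 * 2459^1 = -14754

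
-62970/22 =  - 31485/11 = - 2862.27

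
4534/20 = 226+7/10= 226.70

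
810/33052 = 405/16526 = 0.02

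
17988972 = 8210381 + 9778591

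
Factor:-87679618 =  - 2^1*13^1*373^1 *9041^1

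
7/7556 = 7/7556=0.00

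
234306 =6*39051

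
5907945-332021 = 5575924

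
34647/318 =11549/106 = 108.95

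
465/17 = 27 +6/17=27.35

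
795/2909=795/2909 =0.27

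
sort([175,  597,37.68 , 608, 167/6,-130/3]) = [ - 130/3,167/6,37.68 , 175, 597,  608]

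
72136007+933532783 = 1005668790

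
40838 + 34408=75246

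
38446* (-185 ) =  - 7112510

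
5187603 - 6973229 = -1785626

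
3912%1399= 1114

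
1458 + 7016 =8474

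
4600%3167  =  1433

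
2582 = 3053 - 471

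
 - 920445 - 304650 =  - 1225095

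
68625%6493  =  3695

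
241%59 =5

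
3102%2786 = 316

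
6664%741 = 736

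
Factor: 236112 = 2^4*3^1*4919^1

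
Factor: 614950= 2^1*5^2*7^2*251^1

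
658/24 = 27+5/12=27.42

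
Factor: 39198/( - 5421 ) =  - 2^1 * 13^( - 1 )*47^1 = - 94/13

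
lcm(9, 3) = 9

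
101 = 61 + 40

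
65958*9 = 593622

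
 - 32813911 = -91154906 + 58340995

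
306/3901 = 306/3901 =0.08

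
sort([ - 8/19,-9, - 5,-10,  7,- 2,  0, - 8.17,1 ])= [ - 10 , - 9, - 8.17, - 5,-2, -8/19,  0 , 1,7]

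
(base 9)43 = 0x27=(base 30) 19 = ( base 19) 21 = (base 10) 39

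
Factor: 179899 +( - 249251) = -69352 = - 2^3*8669^1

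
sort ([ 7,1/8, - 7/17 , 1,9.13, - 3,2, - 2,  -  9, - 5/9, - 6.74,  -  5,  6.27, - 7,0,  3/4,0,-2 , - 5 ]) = [ - 9, - 7,  -  6.74,  -  5, - 5,-3, - 2, - 2,-5/9, -7/17, 0, 0,1/8,3/4, 1,2, 6.27,7,9.13 ]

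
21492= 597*36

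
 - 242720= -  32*7585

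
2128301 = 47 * 45283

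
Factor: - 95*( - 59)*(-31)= - 5^1*19^1  *  31^1 * 59^1 =-173755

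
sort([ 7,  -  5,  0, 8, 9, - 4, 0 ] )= [  -  5, - 4, 0 , 0,7,  8,9]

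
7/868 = 1/124 = 0.01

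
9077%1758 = 287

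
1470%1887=1470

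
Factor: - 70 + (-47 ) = - 3^2*13^1 = -117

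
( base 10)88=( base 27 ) 37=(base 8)130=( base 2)1011000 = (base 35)2i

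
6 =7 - 1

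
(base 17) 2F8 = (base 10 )841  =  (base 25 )18G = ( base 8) 1511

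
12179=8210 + 3969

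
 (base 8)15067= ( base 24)BFF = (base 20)gfb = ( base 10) 6711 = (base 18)12CF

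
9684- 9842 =-158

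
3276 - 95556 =-92280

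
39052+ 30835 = 69887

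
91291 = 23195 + 68096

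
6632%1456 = 808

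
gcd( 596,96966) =2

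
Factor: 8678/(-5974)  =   - 4339/2987 = - 29^(  -  1 ) * 103^( - 1)*4339^1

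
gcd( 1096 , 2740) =548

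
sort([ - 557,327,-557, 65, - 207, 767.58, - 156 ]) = [ -557, - 557, - 207, - 156, 65, 327,  767.58 ]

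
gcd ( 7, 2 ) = 1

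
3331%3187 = 144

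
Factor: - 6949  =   - 6949^1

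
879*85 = 74715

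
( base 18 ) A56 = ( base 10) 3336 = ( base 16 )d08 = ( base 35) 2pb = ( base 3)11120120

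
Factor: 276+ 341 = 617 = 617^1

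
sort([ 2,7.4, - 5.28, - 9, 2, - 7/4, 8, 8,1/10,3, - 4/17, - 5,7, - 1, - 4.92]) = [ - 9, - 5.28 , - 5 , - 4.92,-7/4, - 1, - 4/17, 1/10, 2, 2,3,7, 7.4 , 8, 8 ]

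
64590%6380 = 790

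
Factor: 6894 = 2^1 * 3^2  *  383^1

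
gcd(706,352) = 2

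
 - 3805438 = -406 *9373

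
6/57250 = 3/28625 = 0.00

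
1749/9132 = 583/3044 = 0.19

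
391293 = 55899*7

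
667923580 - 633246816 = 34676764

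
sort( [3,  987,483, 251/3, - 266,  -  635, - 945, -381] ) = [ - 945,  -  635, - 381, - 266, 3, 251/3, 483,  987 ] 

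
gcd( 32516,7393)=1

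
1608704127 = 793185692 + 815518435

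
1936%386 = 6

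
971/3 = 971/3=   323.67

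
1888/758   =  2 + 186/379 = 2.49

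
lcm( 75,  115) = 1725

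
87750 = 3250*27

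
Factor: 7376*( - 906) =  - 6682656 = - 2^5*3^1*151^1*461^1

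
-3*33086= -99258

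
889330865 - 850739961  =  38590904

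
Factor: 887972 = 2^2 * 73^1 * 3041^1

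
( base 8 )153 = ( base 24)4b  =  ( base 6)255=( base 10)107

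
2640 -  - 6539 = 9179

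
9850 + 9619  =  19469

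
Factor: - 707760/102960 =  - 983/143  =  - 11^( - 1)*13^ (-1)*983^1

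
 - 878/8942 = -439/4471 = -  0.10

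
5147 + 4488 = 9635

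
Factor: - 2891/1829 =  - 7^2*31^(-1) = - 49/31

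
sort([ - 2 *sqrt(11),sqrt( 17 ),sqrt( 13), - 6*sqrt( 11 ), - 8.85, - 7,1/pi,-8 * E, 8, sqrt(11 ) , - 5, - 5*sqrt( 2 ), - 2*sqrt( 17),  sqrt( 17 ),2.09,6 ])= [ - 8*E,  -  6*sqrt( 11 ), - 8.85, - 2 * sqrt( 17),  -  5*sqrt (2 ),- 7,  -  2 * sqrt( 11), - 5,1/pi,2.09, sqrt(11) , sqrt (13),sqrt(17),sqrt(17),  6,  8 ]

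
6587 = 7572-985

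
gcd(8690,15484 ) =158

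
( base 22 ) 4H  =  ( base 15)70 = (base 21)50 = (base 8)151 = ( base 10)105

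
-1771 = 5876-7647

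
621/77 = 621/77 = 8.06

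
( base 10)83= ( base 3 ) 10002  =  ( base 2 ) 1010011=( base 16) 53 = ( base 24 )3b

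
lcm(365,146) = 730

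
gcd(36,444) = 12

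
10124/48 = 210+11/12 = 210.92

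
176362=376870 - 200508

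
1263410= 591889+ 671521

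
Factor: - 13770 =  - 2^1*3^4*5^1*17^1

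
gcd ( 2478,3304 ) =826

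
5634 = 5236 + 398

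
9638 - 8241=1397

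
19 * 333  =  6327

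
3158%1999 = 1159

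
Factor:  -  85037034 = - 2^1*3^1*41^1 *345679^1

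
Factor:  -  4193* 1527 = -6402711 =- 3^1*7^1 * 509^1*599^1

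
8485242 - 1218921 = 7266321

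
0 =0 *31944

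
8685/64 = 8685/64 = 135.70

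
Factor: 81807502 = 2^1*7^1*17^1*19^1*79^1*229^1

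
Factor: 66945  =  3^1 * 5^1*4463^1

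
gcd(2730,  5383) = 7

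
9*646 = 5814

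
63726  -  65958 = - 2232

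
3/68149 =3/68149 = 0.00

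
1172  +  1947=3119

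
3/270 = 1/90 = 0.01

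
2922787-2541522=381265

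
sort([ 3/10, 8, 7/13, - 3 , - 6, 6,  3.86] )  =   [ - 6,-3, 3/10,7/13,3.86,6, 8]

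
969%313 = 30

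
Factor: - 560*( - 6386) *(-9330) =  - 33365572800 = - 2^6*3^1*5^2 * 7^1*31^1*103^1*311^1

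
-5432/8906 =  - 1 + 1737/4453  =  - 0.61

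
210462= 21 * 10022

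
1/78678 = 1/78678  =  0.00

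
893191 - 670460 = 222731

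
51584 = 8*6448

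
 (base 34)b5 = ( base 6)1431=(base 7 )1051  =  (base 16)17B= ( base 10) 379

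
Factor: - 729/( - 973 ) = 3^6*7^(-1)*139^( - 1 )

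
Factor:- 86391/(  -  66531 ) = 3^1*29^1*67^( - 1 ) = 87/67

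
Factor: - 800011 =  - 800011^1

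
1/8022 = 1/8022 = 0.00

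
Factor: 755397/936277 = 3^2*71^(-1 )*13187^( - 1)*83933^1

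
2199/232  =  2199/232 = 9.48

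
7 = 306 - 299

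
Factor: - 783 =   -  3^3 * 29^1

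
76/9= 8 + 4/9 = 8.44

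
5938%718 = 194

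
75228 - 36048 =39180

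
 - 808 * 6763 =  - 5464504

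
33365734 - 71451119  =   - 38085385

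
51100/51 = 1001 + 49/51 =1001.96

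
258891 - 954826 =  - 695935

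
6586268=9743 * 676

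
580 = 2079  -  1499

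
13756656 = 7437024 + 6319632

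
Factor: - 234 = -2^1 * 3^2 * 13^1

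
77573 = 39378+38195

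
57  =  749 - 692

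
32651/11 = 32651/11= 2968.27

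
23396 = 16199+7197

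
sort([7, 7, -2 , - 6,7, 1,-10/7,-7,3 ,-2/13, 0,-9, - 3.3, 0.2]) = [ - 9,-7,-6,- 3.3,-2 , - 10/7,  -  2/13, 0, 0.2,1,3 , 7, 7, 7 ]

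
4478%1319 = 521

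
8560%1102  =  846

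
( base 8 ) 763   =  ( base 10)499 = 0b111110011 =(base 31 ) g3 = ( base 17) 1C6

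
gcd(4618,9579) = 1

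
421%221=200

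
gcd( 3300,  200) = 100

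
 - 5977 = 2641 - 8618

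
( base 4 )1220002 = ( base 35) 5f8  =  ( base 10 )6658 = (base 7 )25261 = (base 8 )15002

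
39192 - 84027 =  - 44835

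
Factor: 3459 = 3^1 * 1153^1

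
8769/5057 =1 + 3712/5057 =1.73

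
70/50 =1 + 2/5 = 1.40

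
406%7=0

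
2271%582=525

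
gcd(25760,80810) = 10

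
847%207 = 19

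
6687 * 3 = 20061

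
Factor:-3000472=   -  2^3*375059^1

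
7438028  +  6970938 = 14408966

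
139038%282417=139038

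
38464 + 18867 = 57331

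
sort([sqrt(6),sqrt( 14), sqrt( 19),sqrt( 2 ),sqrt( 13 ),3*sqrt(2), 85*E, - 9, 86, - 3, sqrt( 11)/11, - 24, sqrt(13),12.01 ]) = [ - 24, - 9 , - 3,sqrt(11)/11,sqrt(2 ),sqrt( 6),sqrt( 13),sqrt( 13) , sqrt( 14),3*sqrt ( 2),sqrt( 19 ) , 12.01,86, 85*E]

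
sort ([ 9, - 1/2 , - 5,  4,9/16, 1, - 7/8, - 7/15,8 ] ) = [  -  5, - 7/8, - 1/2,-7/15,9/16,1,4, 8,9 ]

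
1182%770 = 412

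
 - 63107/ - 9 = 7011 + 8/9 = 7011.89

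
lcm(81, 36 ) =324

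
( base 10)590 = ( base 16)24E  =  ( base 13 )365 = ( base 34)HC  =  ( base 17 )20c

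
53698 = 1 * 53698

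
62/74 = 31/37 = 0.84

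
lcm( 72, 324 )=648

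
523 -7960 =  - 7437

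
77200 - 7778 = 69422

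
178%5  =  3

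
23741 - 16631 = 7110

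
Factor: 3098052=2^2*3^2*47^1*1831^1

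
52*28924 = 1504048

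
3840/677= 3840/677 = 5.67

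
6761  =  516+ 6245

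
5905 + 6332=12237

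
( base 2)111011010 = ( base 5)3344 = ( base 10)474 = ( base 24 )JI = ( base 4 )13122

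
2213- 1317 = 896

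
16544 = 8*2068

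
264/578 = 132/289 = 0.46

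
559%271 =17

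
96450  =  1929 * 50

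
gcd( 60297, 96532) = 1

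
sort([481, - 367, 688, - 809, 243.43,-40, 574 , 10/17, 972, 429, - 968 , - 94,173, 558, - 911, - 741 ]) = [-968, - 911, - 809,-741, - 367, - 94, - 40,  10/17,173, 243.43,429,481, 558,574,  688, 972]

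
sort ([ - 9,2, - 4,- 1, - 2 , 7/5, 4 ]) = [ - 9,-4,  -  2, - 1, 7/5,2,4 ]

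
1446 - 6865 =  - 5419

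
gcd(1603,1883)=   7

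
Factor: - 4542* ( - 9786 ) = 2^2*3^2*7^1 * 233^1*757^1 = 44448012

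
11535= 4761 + 6774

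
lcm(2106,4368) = 117936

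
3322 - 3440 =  - 118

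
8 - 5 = 3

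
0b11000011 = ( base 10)195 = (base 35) 5K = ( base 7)366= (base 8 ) 303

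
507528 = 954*532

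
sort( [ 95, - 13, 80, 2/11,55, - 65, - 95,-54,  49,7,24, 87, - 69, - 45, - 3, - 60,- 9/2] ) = [-95, - 69, - 65, - 60,  -  54  , -45, - 13, - 9/2, - 3, 2/11, 7, 24 , 49,  55, 80  ,  87,  95 ] 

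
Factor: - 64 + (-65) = -3^1* 43^1=- 129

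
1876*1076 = 2018576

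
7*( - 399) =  - 2793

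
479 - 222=257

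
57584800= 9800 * 5876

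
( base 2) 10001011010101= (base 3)110020021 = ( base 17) 1de9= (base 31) 98K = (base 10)8917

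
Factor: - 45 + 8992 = 8947 = 23^1 * 389^1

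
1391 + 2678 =4069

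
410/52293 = 410/52293 =0.01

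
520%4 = 0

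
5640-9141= - 3501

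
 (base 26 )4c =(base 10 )116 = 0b1110100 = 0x74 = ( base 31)3n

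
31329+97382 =128711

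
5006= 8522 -3516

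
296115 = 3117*95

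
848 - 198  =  650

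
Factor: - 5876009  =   -29^1 * 202621^1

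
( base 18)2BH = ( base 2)1101011111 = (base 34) PD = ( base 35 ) ON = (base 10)863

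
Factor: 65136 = 2^4*3^1*23^1*59^1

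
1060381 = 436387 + 623994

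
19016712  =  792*24011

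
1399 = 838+561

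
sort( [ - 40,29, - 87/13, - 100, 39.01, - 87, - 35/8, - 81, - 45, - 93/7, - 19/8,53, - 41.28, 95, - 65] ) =[  -  100,  -  87, - 81 , - 65 , - 45,- 41.28, - 40, - 93/7, - 87/13, - 35/8,-19/8, 29 , 39.01,53,95]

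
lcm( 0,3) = 0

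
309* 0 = 0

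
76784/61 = 76784/61 = 1258.75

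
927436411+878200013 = 1805636424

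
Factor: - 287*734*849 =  - 2^1*3^1*7^1*41^1*283^1*367^1 =-  178848642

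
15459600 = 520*29730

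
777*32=24864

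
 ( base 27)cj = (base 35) 9s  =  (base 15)17d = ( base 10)343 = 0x157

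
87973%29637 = 28699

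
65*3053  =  198445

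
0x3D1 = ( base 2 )1111010001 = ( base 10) 977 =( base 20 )28h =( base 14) 4db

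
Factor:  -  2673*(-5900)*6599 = 104070849300= 2^2*3^5 * 5^2*11^1 *59^1*6599^1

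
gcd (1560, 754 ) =26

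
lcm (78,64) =2496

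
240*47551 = 11412240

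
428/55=7 +43/55 = 7.78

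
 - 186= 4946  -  5132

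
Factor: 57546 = 2^1*3^2*23^1 * 139^1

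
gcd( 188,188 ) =188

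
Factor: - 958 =-2^1*479^1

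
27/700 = 27/700  =  0.04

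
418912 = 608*689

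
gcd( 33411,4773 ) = 4773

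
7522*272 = 2045984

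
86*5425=466550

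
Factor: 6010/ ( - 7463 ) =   -  2^1 * 5^1*17^(  -  1)*439^ (-1 )* 601^1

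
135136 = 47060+88076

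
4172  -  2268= 1904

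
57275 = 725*79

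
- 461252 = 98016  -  559268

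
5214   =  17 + 5197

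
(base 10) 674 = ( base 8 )1242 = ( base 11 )563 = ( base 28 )o2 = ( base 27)oq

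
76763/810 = 94 + 623/810 = 94.77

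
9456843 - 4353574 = 5103269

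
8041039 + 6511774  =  14552813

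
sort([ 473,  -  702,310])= [ - 702  ,  310,473 ]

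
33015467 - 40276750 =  - 7261283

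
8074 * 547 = 4416478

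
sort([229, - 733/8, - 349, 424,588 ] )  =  [ - 349, - 733/8,229, 424, 588]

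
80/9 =80/9=8.89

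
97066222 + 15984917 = 113051139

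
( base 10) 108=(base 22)4k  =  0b1101100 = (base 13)84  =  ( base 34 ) 36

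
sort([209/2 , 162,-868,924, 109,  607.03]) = [-868, 209/2,  109, 162, 607.03, 924] 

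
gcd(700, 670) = 10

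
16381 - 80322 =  - 63941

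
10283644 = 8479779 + 1803865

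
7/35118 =7/35118 = 0.00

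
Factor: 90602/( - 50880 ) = - 45301/25440=- 2^ ( - 5 )*3^( - 1 ) * 5^(-1 )*53^( - 1)*89^1*509^1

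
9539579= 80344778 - 70805199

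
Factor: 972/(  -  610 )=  - 486/305 = - 2^1 * 3^5 * 5^( - 1)*61^( - 1 )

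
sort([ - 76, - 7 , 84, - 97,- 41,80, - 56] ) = [ - 97, - 76,- 56, - 41, - 7,  80,84 ] 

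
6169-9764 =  - 3595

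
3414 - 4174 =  - 760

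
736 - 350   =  386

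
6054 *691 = 4183314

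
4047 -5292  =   - 1245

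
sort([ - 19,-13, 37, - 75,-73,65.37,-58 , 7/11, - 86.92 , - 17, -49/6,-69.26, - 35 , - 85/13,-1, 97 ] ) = [-86.92, - 75, - 73, - 69.26,-58,-35,  -  19, - 17,  -  13, - 49/6,- 85/13 , - 1 , 7/11, 37,65.37,97]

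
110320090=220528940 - 110208850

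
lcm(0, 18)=0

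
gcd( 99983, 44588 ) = 1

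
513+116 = 629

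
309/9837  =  103/3279 = 0.03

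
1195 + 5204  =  6399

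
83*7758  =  643914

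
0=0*9581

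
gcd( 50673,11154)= 3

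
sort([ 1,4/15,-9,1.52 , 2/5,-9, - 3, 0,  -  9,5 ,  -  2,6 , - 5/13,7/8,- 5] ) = [ - 9, - 9, - 9, - 5, - 3, - 2,  -  5/13,0, 4/15,2/5,7/8,1,1.52,5, 6]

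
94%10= 4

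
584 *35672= 20832448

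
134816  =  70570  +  64246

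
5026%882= 616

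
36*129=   4644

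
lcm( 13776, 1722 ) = 13776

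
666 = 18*37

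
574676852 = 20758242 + 553918610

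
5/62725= 1/12545 = 0.00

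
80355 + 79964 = 160319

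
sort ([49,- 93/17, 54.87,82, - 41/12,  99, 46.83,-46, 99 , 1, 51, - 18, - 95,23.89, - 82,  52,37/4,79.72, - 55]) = [ - 95, - 82, - 55, - 46 , - 18 ,-93/17, -41/12,1, 37/4,23.89,46.83,  49,51 , 52,54.87,79.72, 82, 99,  99]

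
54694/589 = 92+506/589 = 92.86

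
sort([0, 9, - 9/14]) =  [ - 9/14, 0,9]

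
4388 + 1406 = 5794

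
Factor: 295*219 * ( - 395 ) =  - 25518975 = - 3^1*5^2 *59^1*73^1*79^1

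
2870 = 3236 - 366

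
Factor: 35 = 5^1*7^1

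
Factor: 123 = 3^1 * 41^1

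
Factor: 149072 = 2^4*7^1  *  11^3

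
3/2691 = 1/897 = 0.00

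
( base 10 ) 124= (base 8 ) 174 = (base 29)48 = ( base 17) 75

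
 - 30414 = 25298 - 55712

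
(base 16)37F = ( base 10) 895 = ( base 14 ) 47d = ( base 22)1IF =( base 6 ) 4051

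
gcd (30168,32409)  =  9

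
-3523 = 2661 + -6184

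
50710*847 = 42951370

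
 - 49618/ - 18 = 2756+5/9= 2756.56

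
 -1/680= - 1 + 679/680 = - 0.00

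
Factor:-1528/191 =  - 8 = - 2^3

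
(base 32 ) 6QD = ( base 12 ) 4065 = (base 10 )6989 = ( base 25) B4E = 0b1101101001101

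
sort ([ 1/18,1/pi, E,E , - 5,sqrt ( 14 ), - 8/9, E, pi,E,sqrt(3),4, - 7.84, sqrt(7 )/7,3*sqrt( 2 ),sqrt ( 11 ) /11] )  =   [ - 7.84  , - 5,  -  8/9,1/18, sqrt(11)/11,1/pi,sqrt(7 )/7, sqrt( 3 ),E,E,E,E,pi,sqrt( 14 ),4,3*sqrt( 2 )]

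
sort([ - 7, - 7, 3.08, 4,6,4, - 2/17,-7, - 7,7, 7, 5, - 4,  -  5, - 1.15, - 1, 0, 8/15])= [ - 7, - 7, - 7, - 7 ,-5,  -  4 , - 1.15, -1, - 2/17, 0, 8/15 , 3.08 , 4,4, 5,6,7,7]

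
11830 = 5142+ 6688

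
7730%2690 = 2350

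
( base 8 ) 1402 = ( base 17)2B5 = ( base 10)770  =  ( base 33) nb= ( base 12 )542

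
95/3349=95/3349 = 0.03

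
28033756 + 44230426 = 72264182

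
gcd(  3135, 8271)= 3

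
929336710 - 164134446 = 765202264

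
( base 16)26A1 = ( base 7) 40555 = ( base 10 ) 9889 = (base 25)FKE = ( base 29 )bm0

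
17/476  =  1/28 = 0.04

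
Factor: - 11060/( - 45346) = 10/41= 2^1*5^1*41^ ( - 1 ) 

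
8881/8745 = 1 + 136/8745 = 1.02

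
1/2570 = 1/2570  =  0.00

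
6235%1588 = 1471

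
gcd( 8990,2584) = 2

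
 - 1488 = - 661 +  - 827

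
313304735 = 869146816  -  555842081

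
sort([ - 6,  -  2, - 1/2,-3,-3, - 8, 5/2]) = [- 8, - 6 , - 3, - 3  , - 2, - 1/2,5/2]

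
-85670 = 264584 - 350254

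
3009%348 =225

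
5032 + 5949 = 10981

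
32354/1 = 32354 = 32354.00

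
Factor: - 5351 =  - 5351^1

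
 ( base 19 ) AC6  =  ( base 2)111100000100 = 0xf04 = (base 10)3844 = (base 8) 7404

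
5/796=5/796=0.01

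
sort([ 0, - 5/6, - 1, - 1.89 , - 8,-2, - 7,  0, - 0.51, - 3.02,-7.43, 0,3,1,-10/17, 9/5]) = [ - 8 , - 7.43,- 7,-3.02, - 2, - 1.89, - 1, - 5/6,- 10/17, - 0.51, 0,0,0 , 1, 9/5 , 3]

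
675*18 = 12150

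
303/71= 4+19/71 =4.27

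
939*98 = 92022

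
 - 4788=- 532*9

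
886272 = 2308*384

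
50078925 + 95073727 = 145152652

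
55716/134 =415 + 53/67 = 415.79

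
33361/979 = 34 + 75/979=34.08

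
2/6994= 1/3497  =  0.00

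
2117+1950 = 4067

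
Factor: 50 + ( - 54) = -2^2 = - 4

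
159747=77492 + 82255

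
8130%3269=1592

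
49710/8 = 6213 + 3/4 = 6213.75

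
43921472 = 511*85952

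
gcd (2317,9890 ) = 1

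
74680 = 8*9335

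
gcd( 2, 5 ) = 1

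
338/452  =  169/226=0.75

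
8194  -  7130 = 1064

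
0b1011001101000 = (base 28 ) 78O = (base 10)5736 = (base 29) 6NN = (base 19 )fgh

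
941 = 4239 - 3298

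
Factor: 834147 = 3^2 *92683^1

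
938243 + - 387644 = 550599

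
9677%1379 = 24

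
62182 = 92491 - 30309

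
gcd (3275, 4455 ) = 5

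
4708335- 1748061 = 2960274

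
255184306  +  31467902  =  286652208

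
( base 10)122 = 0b1111010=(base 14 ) 8a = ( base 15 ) 82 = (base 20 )62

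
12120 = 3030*4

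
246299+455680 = 701979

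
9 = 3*3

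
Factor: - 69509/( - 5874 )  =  71/6 = 2^( - 1)* 3^(-1)*71^1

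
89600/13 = 89600/13 = 6892.31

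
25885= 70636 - 44751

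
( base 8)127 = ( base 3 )10020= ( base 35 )2H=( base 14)63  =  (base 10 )87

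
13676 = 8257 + 5419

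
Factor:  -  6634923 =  - 3^1*577^1*3833^1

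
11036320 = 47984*230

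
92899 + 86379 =179278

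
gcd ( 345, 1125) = 15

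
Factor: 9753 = 3^1*3251^1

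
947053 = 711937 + 235116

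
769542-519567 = 249975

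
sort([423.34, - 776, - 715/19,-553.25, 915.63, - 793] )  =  [ - 793,-776,-553.25, - 715/19, 423.34,915.63]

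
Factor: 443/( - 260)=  - 2^ ( - 2)*5^(-1)*13^( - 1)*443^1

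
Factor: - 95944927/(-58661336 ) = 1351337/826216 = 2^( - 3 ) * 13^1*19^1*139^( - 1) *743^ ( - 1) * 5471^1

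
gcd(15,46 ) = 1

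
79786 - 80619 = -833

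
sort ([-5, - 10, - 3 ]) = [-10, -5, - 3 ]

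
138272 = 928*149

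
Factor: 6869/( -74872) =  - 2^( - 3 )*7^(-2 )*191^(-1)*6869^1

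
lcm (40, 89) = 3560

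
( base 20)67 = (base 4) 1333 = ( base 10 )127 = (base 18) 71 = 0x7f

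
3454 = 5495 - 2041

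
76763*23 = 1765549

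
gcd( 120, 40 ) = 40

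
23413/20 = 23413/20 = 1170.65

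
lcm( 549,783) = 47763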